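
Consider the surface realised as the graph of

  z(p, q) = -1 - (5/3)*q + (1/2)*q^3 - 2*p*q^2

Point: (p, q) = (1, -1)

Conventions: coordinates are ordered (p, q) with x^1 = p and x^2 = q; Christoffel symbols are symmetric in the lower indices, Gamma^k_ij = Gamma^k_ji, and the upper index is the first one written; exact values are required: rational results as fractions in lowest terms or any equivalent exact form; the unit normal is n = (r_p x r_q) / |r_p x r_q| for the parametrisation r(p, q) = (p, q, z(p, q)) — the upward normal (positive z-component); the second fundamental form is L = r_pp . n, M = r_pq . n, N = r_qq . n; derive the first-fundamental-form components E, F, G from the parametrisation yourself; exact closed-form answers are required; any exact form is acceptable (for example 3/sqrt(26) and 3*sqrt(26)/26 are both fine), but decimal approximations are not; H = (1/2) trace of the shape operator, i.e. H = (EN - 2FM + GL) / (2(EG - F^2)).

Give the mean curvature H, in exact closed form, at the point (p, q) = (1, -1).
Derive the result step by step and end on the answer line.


z_p = -2, z_q = 23/6, z_pp = 0, z_pq = 4, z_qq = -7
E = 5, F = -23/3, G = 565/36; answer radicand W^2 = 709/36
unnormalised second-form numerators: l = 0, m = 4, n = -7; L = l/sqrt(709/36), and similarly M = m/sqrt(W^2), N = n/sqrt(W^2)
H = (E*n - 2*F*m + G*l) / (2*(EG - F^2)*sqrt(W^2)); E*n - 2*F*m + G*l = 79/3, EG - F^2 = 709/36, so H = (474/709)/sqrt(709/36)

Answer: H = 2844*sqrt(709)/502681


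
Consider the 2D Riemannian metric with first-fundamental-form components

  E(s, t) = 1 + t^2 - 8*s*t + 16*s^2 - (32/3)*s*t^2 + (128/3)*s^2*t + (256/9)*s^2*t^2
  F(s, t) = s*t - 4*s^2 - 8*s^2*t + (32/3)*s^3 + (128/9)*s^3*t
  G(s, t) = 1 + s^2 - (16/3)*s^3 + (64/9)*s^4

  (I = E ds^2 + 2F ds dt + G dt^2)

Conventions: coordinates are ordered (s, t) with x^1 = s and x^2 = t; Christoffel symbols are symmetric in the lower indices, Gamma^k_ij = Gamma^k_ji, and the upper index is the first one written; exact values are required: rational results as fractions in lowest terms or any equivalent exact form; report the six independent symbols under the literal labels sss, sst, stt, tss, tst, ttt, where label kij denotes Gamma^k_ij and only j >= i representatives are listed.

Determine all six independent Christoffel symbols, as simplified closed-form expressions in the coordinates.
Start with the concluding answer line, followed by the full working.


Answer: Gamma_sss = (256*s*t^2 + 384*s*t + 144*s - 48*t^2 - 36*t)/(64*s^4 - 48*s^3 + 256*s^2*t^2 + 384*s^2*t + 153*s^2 - 96*s*t^2 - 72*s*t + 9*t^2 + 9), Gamma_sst = (256*s^2*t + 192*s^2 - 96*s*t - 36*s + 9*t)/(64*s^4 - 48*s^3 + 256*s^2*t^2 + 384*s^2*t + 153*s^2 - 96*s*t^2 - 72*s*t + 9*t^2 + 9), Gamma_stt = 0, Gamma_tss = (128*s^2*t + 96*s^2 - 48*s*t - 36*s)/(64*s^4 - 48*s^3 + 256*s^2*t^2 + 384*s^2*t + 153*s^2 - 96*s*t^2 - 72*s*t + 9*t^2 + 9), Gamma_tst = (128*s^3 - 72*s^2 + 9*s)/(64*s^4 - 48*s^3 + 256*s^2*t^2 + 384*s^2*t + 153*s^2 - 96*s*t^2 - 72*s*t + 9*t^2 + 9), Gamma_ttt = 0

E = 1 + t^2 - 8*s*t + 16*s^2 - (32/3)*s*t^2 + (128/3)*s^2*t + (256/9)*s^2*t^2; F = s*t - 4*s^2 - 8*s^2*t + (32/3)*s^3 + (128/9)*s^3*t; G = 1 + s^2 - (16/3)*s^3 + (64/9)*s^4
Gamma^k_ij = (1/2) g^{kl} (d_i g_jl + d_j g_il - d_l g_ij), with g^inv = (1/(EG-F^2)) [[G, -F], [-F, E]]
first partials: E_s = -8*t + 32*s - (32/3)*t^2 + (256/3)*s*t + (512/9)*s*t^2, E_t = 2*t - 8*s - (64/3)*s*t + (128/3)*s^2 + (512/9)*s^2*t, F_s = t - 8*s - 16*s*t + 32*s^2 + (128/3)*s^2*t, F_t = s - 8*s^2 + (128/9)*s^3, G_s = 2*s - 16*s^2 + (256/9)*s^3, G_t = 0
D = EG - F^2 = 1 + t^2 - 8*s*t + 17*s^2 - (32/3)*s*t^2 + (128/3)*s^2*t - (16/3)*s^3 + (256/9)*s^2*t^2 + (64/9)*s^4
expanded: Gamma^s_ss = (G E_s - 2F F_s + F E_t)/(2D), Gamma^s_st = (G E_t - F G_s)/(2D), Gamma^s_tt = (2G F_t - G G_s - F G_t)/(2D), Gamma^t_ss = (2E F_s - E E_t - F E_s)/(2D), Gamma^t_st = (E G_s - F E_t)/(2D), Gamma^t_tt = (E G_t - 2F F_t + F G_s)/(2D); substitute and cancel common factors


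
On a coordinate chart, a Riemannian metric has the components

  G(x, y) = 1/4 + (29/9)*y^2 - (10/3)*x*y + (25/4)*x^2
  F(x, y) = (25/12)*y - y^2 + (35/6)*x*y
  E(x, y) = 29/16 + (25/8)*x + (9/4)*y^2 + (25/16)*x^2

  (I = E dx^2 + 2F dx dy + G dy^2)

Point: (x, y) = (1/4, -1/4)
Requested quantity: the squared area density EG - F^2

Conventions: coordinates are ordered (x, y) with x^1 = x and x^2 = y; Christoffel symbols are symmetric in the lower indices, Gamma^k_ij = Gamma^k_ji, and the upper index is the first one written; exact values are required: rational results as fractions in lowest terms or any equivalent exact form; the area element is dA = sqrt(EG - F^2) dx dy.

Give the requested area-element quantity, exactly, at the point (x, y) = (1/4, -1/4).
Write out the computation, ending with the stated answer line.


E = 725/256, F = -91/96, G = 605/576; EG - F^2 = 102043/49152

Answer: EG - F^2 = 102043/49152


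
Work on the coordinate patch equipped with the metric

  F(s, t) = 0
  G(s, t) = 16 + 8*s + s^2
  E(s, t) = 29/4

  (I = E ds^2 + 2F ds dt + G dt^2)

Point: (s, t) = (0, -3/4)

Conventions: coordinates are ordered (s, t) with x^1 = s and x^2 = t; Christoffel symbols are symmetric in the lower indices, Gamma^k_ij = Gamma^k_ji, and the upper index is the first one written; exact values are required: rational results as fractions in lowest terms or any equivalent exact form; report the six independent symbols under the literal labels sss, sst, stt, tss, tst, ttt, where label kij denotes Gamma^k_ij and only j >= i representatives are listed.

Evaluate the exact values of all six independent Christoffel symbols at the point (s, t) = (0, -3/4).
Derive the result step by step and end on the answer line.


E = 29/4, F = 0, G = 16 at the point
E_s = 0, E_t = 0, F_s = 0, F_t = 0, G_s = 8, G_t = 0
EG - F^2 = 116;  g^inv = (1/116) * [[16, 0], [0, 29/4]]
first-kind symbols [ij,l] = (1/2)(d_i g_jl + d_j g_il - d_l g_ij): [ss,s] = E_s/2 = 0, [ss,t] = F_s - E_t/2 = 0, [st,s] = E_t/2 = 0, [st,t] = G_s/2 = 4, [tt,s] = F_t - G_s/2 = -4, [tt,t] = G_t/2 = 0
Gamma^s_ij = (G*[ij,s] - F*[ij,t])/(EG - F^2), Gamma^t_ij = (E*[ij,t] - F*[ij,s])/(EG - F^2)

Answer: Gamma_sss = 0, Gamma_sst = 0, Gamma_stt = -16/29, Gamma_tss = 0, Gamma_tst = 1/4, Gamma_ttt = 0


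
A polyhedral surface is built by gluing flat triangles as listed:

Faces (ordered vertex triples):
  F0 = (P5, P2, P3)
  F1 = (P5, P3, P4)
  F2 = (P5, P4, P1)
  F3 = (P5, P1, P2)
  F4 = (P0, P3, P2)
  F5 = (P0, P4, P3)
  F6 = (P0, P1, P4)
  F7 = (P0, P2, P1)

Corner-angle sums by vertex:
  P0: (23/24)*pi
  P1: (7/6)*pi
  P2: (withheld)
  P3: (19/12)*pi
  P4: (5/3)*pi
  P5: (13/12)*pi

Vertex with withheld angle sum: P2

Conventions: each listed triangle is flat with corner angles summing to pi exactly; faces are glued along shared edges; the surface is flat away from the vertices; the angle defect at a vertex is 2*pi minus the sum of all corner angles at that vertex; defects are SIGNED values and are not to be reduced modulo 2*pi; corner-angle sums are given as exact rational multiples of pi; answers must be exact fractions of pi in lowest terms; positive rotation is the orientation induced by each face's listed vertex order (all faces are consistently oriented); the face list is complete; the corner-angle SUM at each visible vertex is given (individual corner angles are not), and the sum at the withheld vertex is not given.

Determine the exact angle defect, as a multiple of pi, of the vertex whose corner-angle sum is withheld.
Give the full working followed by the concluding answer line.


V = 6, E = 12, F = 8; chi = V - E + F = 2
Gauss-Bonnet: total defect = 2*pi*chi = 4*pi; visible defects sum to (85/24)*pi

Answer: defect(P2) = (11/24)*pi


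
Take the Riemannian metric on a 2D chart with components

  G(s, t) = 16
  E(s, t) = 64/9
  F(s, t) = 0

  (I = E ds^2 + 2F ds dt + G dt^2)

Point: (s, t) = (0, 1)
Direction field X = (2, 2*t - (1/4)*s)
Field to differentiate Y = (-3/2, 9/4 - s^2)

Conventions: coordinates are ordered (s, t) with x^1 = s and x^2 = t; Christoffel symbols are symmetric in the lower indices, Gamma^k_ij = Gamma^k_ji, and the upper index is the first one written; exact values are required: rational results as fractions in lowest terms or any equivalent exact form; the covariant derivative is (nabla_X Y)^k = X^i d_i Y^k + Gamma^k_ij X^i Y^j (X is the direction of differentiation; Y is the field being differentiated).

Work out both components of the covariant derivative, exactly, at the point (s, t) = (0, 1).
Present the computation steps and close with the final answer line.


E = 64/9, F = 0, G = 16 at the point
E_s = 0, E_t = 0, F_s = 0, F_t = 0, G_s = 0, G_t = 0
EG - F^2 = 1024/9;  g^inv = (9/1024) * [[16, 0], [0, 64/9]]
first-kind symbols [ij,l] = (1/2)(d_i g_jl + d_j g_il - d_l g_ij): [ss,s] = E_s/2 = 0, [ss,t] = F_s - E_t/2 = 0, [st,s] = E_t/2 = 0, [st,t] = G_s/2 = 0, [tt,s] = F_t - G_s/2 = 0, [tt,t] = G_t/2 = 0
Gamma^s_ij = (G*[ij,s] - F*[ij,t])/(EG - F^2), Gamma^t_ij = (E*[ij,t] - F*[ij,s])/(EG - F^2)
Gamma_sss = 0, Gamma_sst = 0, Gamma_stt = 0, Gamma_tss = 0, Gamma_tst = 0, Gamma_ttt = 0
X = (2, 2), Y = (-3/2, 9/4) at the point

Answer: (nabla_X Y)^s = 0, (nabla_X Y)^t = 0


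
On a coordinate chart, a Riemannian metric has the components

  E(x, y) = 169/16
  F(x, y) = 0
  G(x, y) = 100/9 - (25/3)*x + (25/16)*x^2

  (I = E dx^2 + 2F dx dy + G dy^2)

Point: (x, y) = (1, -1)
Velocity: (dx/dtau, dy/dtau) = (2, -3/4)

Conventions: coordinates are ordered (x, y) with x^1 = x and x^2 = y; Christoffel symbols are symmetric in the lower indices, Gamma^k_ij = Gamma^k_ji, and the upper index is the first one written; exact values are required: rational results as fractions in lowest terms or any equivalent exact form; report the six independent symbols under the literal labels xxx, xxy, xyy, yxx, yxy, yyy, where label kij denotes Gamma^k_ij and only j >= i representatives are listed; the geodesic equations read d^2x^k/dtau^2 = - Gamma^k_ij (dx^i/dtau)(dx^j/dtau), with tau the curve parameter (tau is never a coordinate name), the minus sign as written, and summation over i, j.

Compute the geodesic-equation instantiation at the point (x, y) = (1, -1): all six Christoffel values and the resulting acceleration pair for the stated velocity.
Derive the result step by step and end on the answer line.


E = 169/16, F = 0, G = 625/144 at the point
E_x = 0, E_y = 0, F_x = 0, F_y = 0, G_x = -125/24, G_y = 0
EG - F^2 = 105625/2304;  g^inv = (2304/105625) * [[625/144, 0], [0, 169/16]]
first-kind symbols [ij,l] = (1/2)(d_i g_jl + d_j g_il - d_l g_ij): [xx,x] = E_x/2 = 0, [xx,y] = F_x - E_y/2 = 0, [xy,x] = E_y/2 = 0, [xy,y] = G_x/2 = -125/48, [yy,x] = F_y - G_x/2 = 125/48, [yy,y] = G_y/2 = 0
Gamma^x_ij = (G*[ij,x] - F*[ij,y])/(EG - F^2), Gamma^y_ij = (E*[ij,y] - F*[ij,x])/(EG - F^2)
Gamma_xxx = 0, Gamma_xxy = 0, Gamma_xyy = 125/507, Gamma_yxx = 0, Gamma_yxy = -3/5, Gamma_yyy = 0
d^2x/dtau^2 = -(Gamma_xxx*(2)^2 + 2*Gamma_xxy*(2)*(-3/4) + Gamma_xyy*(-3/4)^2) = -375/2704
d^2y/dtau^2 = -(Gamma_yxx*(2)^2 + 2*Gamma_yxy*(2)*(-3/4) + Gamma_yyy*(-3/4)^2) = -9/5

Answer: Gamma_xxx = 0, Gamma_xxy = 0, Gamma_xyy = 125/507, Gamma_yxx = 0, Gamma_yxy = -3/5, Gamma_yyy = 0; accelerations (d^2x/dtau^2, d^2y/dtau^2) = (-375/2704, -9/5)


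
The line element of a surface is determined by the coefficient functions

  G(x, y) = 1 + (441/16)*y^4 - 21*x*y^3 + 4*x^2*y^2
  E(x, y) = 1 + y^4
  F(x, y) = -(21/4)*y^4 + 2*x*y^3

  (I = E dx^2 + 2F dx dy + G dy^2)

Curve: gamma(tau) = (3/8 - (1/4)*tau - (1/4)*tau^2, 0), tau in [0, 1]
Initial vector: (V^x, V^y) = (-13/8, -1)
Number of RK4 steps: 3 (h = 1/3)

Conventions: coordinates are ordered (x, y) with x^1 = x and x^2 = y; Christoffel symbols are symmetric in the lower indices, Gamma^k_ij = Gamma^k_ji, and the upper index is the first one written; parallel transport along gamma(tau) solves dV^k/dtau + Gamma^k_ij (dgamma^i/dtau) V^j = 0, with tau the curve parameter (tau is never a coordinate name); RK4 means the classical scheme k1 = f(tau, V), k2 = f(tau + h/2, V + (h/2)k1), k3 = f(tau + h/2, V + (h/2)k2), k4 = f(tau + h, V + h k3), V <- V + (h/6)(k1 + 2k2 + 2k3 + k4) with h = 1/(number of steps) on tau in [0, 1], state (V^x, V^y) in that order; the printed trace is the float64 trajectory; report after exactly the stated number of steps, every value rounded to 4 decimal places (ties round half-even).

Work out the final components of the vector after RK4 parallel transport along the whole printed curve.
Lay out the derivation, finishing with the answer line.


gamma'(tau) = (-1/4 - (1/2)*tau, 0); f(tau, V)^k = -Gamma^k_ij(gamma(tau)) gamma'^i(tau) V^j; h = 1/3; intermediate values shown to 6 dp
curve data and Christoffel symbols at the stage parameters:
  tau = 0.000000: gamma = (0.375000, 0.000000), gamma' = (-0.250000, 0.000000); Gamma_xxx = 0.000000, Gamma_xxy = 0.000000, Gamma_xyy = 0.000000, Gamma_yxx = 0.000000, Gamma_yxy = 0.000000, Gamma_yyy = 0.000000
  tau = 0.166667: gamma = (0.326389, 0.000000), gamma' = (-0.333333, 0.000000); Gamma_xxx = 0.000000, Gamma_xxy = 0.000000, Gamma_xyy = 0.000000, Gamma_yxx = 0.000000, Gamma_yxy = 0.000000, Gamma_yyy = 0.000000
  tau = 0.333333: gamma = (0.263889, 0.000000), gamma' = (-0.416667, 0.000000); Gamma_xxx = 0.000000, Gamma_xxy = 0.000000, Gamma_xyy = 0.000000, Gamma_yxx = 0.000000, Gamma_yxy = 0.000000, Gamma_yyy = 0.000000
  tau = 0.500000: gamma = (0.187500, 0.000000), gamma' = (-0.500000, 0.000000); Gamma_xxx = 0.000000, Gamma_xxy = 0.000000, Gamma_xyy = 0.000000, Gamma_yxx = 0.000000, Gamma_yxy = 0.000000, Gamma_yyy = 0.000000
  tau = 0.666667: gamma = (0.097222, 0.000000), gamma' = (-0.583333, 0.000000); Gamma_xxx = 0.000000, Gamma_xxy = 0.000000, Gamma_xyy = 0.000000, Gamma_yxx = 0.000000, Gamma_yxy = 0.000000, Gamma_yyy = 0.000000
  tau = 0.833333: gamma = (-0.006944, 0.000000), gamma' = (-0.666667, 0.000000); Gamma_xxx = 0.000000, Gamma_xxy = 0.000000, Gamma_xyy = 0.000000, Gamma_yxx = 0.000000, Gamma_yxy = 0.000000, Gamma_yyy = 0.000000
  tau = 1.000000: gamma = (-0.125000, 0.000000), gamma' = (-0.750000, 0.000000); Gamma_xxx = 0.000000, Gamma_xxy = 0.000000, Gamma_xyy = 0.000000, Gamma_yxx = 0.000000, Gamma_yxy = 0.000000, Gamma_yyy = 0.000000
step 0: V^x = -1.6250, V^y = -1.0000
step 1: k1 = (0.000000, 0.000000), k2 = (0.000000, 0.000000), k3 = (0.000000, 0.000000), k4 = (0.000000, 0.000000); V <- V + (h/6)(k1 + 2k2 + 2k3 + k4): V^x = -1.6250, V^y = -1.0000
step 2: k1 = (0.000000, 0.000000), k2 = (0.000000, 0.000000), k3 = (0.000000, 0.000000), k4 = (0.000000, 0.000000); V <- V + (h/6)(k1 + 2k2 + 2k3 + k4): V^x = -1.6250, V^y = -1.0000
step 3: k1 = (0.000000, 0.000000), k2 = (0.000000, 0.000000), k3 = (0.000000, 0.000000), k4 = (0.000000, 0.000000); V <- V + (h/6)(k1 + 2k2 + 2k3 + k4): V^x = -1.6250, V^y = -1.0000

Answer: V^x = -1.6250, V^y = -1.0000


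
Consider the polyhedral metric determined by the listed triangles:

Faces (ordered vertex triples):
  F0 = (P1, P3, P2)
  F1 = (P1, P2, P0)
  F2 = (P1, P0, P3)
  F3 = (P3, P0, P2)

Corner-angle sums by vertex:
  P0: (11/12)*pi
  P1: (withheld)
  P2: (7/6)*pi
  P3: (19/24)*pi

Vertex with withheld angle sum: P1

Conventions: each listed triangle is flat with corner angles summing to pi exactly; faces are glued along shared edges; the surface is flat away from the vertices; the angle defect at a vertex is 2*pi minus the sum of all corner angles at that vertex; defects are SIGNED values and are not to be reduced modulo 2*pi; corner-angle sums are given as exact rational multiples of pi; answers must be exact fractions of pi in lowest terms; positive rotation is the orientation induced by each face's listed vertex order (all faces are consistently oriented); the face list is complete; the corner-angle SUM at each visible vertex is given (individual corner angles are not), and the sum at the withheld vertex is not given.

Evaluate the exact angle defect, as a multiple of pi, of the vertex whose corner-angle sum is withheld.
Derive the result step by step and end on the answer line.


V = 4, E = 6, F = 4; chi = V - E + F = 2
Gauss-Bonnet: total defect = 2*pi*chi = 4*pi; visible defects sum to (25/8)*pi

Answer: defect(P1) = (7/8)*pi


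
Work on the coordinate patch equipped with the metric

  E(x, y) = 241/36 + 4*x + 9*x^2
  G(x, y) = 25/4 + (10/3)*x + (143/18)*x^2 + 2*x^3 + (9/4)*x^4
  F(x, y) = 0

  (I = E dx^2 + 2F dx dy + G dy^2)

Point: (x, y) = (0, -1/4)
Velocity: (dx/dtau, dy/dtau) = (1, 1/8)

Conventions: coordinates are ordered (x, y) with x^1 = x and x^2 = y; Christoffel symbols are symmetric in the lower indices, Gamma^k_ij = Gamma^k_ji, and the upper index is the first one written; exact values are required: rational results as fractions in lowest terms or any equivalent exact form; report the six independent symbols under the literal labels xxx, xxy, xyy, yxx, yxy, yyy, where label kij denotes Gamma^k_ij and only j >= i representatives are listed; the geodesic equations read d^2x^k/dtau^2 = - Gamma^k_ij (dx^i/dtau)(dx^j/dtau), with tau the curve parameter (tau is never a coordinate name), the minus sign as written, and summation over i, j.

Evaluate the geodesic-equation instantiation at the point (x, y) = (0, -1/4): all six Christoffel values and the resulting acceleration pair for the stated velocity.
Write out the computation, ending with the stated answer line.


E = 241/36, F = 0, G = 25/4 at the point
E_x = 4, E_y = 0, F_x = 0, F_y = 0, G_x = 10/3, G_y = 0
EG - F^2 = 6025/144;  g^inv = (144/6025) * [[25/4, 0], [0, 241/36]]
first-kind symbols [ij,l] = (1/2)(d_i g_jl + d_j g_il - d_l g_ij): [xx,x] = E_x/2 = 2, [xx,y] = F_x - E_y/2 = 0, [xy,x] = E_y/2 = 0, [xy,y] = G_x/2 = 5/3, [yy,x] = F_y - G_x/2 = -5/3, [yy,y] = G_y/2 = 0
Gamma^x_ij = (G*[ij,x] - F*[ij,y])/(EG - F^2), Gamma^y_ij = (E*[ij,y] - F*[ij,x])/(EG - F^2)
Gamma_xxx = 72/241, Gamma_xxy = 0, Gamma_xyy = -60/241, Gamma_yxx = 0, Gamma_yxy = 4/15, Gamma_yyy = 0
d^2x/dtau^2 = -(Gamma_xxx*(1)^2 + 2*Gamma_xxy*(1)*(1/8) + Gamma_xyy*(1/8)^2) = -1137/3856
d^2y/dtau^2 = -(Gamma_yxx*(1)^2 + 2*Gamma_yxy*(1)*(1/8) + Gamma_yyy*(1/8)^2) = -1/15

Answer: Gamma_xxx = 72/241, Gamma_xxy = 0, Gamma_xyy = -60/241, Gamma_yxx = 0, Gamma_yxy = 4/15, Gamma_yyy = 0; accelerations (d^2x/dtau^2, d^2y/dtau^2) = (-1137/3856, -1/15)


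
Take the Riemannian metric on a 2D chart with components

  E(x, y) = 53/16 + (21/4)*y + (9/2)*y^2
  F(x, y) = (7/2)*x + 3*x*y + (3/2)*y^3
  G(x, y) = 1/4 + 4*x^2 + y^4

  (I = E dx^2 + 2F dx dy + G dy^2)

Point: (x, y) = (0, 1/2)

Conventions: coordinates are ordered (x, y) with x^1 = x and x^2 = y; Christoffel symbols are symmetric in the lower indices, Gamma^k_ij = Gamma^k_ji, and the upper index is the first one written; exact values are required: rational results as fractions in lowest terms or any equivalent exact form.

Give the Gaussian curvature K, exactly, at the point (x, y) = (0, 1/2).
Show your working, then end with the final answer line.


E = 113/16, F = 3/16, G = 5/16, EG - F^2 = 139/64 at the point
E_x = 0, E_y = 39/4, F_x = 5, F_y = 9/8, G_x = 0, G_y = 1/2
E_yy = 9, F_xy = 3, G_xx = 8
The intrinsic route: Brioschi's K = (det M1 - det M2)/(EG - F^2)^2.
M1 = [[-E_yy/2 + F_xy - G_xx/2, E_x/2, F_x - E_y/2], [F_y - G_x/2, E, F], [G_y/2, F, G]] = [[-11/2, 0, 1/8], [9/8, 113/16, 3/16], [1/4, 3/16, 5/16]]; det M1 = -12431/1024
M2 = [[0, E_y/2, G_x/2], [E_y/2, E, F], [G_x/2, F, G]] = [[0, 39/8, 0], [39/8, 113/16, 3/16], [0, 3/16, 5/16]]; det M2 = -7605/1024
det M1 - det M2 = -2413/512; K = -2413/512 / (139/64)^2 = -19304/19321

Answer: K = -19304/19321


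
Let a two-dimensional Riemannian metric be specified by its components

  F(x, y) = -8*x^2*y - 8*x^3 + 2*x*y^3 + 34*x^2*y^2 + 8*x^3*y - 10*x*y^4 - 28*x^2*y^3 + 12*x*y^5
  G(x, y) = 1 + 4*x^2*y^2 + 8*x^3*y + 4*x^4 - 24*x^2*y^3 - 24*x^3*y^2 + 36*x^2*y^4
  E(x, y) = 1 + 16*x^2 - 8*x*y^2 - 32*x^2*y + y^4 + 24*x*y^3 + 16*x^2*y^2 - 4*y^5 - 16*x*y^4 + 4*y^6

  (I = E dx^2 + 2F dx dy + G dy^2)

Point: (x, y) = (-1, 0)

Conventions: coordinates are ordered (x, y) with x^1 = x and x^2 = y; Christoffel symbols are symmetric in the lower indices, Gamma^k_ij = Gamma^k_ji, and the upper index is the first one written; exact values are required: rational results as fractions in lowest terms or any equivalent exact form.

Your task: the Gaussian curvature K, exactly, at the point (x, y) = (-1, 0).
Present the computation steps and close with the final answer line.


E = 17, F = 8, G = 5, EG - F^2 = 21 at the point
E_x = -32, E_y = -32, F_x = -24, F_y = -16, G_x = -16, G_y = -8
E_yy = 48, F_xy = 40, G_xx = 48
The intrinsic route: Brioschi's K = (det M1 - det M2)/(EG - F^2)^2.
M1 = [[-E_yy/2 + F_xy - G_xx/2, E_x/2, F_x - E_y/2], [F_y - G_x/2, E, F], [G_y/2, F, G]] = [[-8, -16, -8], [-8, 17, 8], [-4, 8, 5]]; det M1 = -328
M2 = [[0, E_y/2, G_x/2], [E_y/2, E, F], [G_x/2, F, G]] = [[0, -16, -8], [-16, 17, 8], [-8, 8, 5]]; det M2 = -320
det M1 - det M2 = -8; K = -8 / (21)^2 = -8/441

Answer: K = -8/441


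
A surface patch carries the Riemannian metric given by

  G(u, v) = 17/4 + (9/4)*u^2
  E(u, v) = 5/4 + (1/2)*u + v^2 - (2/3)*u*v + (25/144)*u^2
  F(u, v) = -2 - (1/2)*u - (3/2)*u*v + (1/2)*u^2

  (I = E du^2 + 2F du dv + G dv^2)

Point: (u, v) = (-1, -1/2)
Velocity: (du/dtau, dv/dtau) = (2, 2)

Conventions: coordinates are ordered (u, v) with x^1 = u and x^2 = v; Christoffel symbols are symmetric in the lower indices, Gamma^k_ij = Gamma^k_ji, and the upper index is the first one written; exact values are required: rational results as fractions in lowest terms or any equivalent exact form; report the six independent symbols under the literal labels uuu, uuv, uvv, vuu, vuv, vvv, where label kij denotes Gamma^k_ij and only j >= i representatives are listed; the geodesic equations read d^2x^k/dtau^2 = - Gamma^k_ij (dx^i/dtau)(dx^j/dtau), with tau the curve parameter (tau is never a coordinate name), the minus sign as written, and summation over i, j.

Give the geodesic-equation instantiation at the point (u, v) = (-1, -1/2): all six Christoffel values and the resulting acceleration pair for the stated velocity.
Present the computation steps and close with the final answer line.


E = 121/144, F = -7/4, G = 13/2 at the point
E_u = 35/72, E_v = -1/3, F_u = -3/4, F_v = 3/2, G_u = -9/2, G_v = 0
EG - F^2 = 691/288;  g^inv = (288/691) * [[13/2, 7/4], [7/4, 121/144]]
first-kind symbols [ij,l] = (1/2)(d_i g_jl + d_j g_il - d_l g_ij): [uu,u] = E_u/2 = 35/144, [uu,v] = F_u - E_v/2 = -7/12, [uv,u] = E_v/2 = -1/6, [uv,v] = G_u/2 = -9/4, [vv,u] = F_v - G_u/2 = 15/4, [vv,v] = G_v/2 = 0
Gamma^u_ij = (G*[ij,u] - F*[ij,v])/(EG - F^2), Gamma^v_ij = (E*[ij,v] - F*[ij,u])/(EG - F^2)
Gamma_uuu = 161/691, Gamma_uuv = -1446/691, Gamma_uvv = 7020/691, Gamma_vuu = -56/2073, Gamma_vuv = -1257/1382, Gamma_vvv = 1890/691
d^2u/dtau^2 = -(Gamma_uuu*(2)^2 + 2*Gamma_uuv*(2)*(2) + Gamma_uvv*(2)^2) = -17156/691
d^2v/dtau^2 = -(Gamma_vuu*(2)^2 + 2*Gamma_vuv*(2)*(2) + Gamma_vvv*(2)^2) = -7372/2073

Answer: Gamma_uuu = 161/691, Gamma_uuv = -1446/691, Gamma_uvv = 7020/691, Gamma_vuu = -56/2073, Gamma_vuv = -1257/1382, Gamma_vvv = 1890/691; accelerations (d^2u/dtau^2, d^2v/dtau^2) = (-17156/691, -7372/2073)


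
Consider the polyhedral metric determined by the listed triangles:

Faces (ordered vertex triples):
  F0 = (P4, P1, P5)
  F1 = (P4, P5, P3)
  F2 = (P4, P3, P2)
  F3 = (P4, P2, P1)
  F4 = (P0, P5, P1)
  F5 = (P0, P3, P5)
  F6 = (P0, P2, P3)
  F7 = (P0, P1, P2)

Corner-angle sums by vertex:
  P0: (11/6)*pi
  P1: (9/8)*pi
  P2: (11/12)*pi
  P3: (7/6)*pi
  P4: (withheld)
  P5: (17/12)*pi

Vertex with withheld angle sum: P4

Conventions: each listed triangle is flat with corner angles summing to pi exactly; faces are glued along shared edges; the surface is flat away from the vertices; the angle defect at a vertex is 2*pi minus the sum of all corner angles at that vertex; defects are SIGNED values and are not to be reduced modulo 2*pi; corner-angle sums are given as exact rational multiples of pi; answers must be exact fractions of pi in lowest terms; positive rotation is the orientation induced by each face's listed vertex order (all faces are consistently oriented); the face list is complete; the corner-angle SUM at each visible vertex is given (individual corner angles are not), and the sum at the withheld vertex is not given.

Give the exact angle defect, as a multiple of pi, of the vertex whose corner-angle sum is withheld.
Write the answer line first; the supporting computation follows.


Answer: defect(P4) = (11/24)*pi

V = 6, E = 12, F = 8; chi = V - E + F = 2
Gauss-Bonnet: total defect = 2*pi*chi = 4*pi; visible defects sum to (85/24)*pi


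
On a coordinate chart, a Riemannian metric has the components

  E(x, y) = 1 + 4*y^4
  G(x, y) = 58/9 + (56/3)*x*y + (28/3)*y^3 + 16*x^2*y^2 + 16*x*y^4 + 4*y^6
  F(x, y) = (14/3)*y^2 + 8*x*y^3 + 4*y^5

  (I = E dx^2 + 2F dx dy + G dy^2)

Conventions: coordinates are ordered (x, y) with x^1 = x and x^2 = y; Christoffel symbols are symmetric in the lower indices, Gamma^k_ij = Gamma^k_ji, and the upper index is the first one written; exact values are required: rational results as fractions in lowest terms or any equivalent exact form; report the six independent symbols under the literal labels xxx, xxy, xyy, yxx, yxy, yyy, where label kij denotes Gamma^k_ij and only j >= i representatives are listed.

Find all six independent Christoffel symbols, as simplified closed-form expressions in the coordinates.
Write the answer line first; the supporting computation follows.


Answer: Gamma_xxx = 0, Gamma_xxy = 36*y^3/(72*x^2*y^2 + 72*x*y^4 + 84*x*y + 18*y^6 + 18*y^4 + 42*y^3 + 29), Gamma_xyy = (36*x*y^2 + 54*y^4)/(72*x^2*y^2 + 72*x*y^4 + 84*x*y + 18*y^6 + 18*y^4 + 42*y^3 + 29), Gamma_yxx = 0, Gamma_yxy = (72*x*y^2 + 36*y^4 + 42*y)/(72*x^2*y^2 + 72*x*y^4 + 84*x*y + 18*y^6 + 18*y^4 + 42*y^3 + 29), Gamma_yyy = (72*x^2*y + 144*x*y^3 + 42*x + 54*y^5 + 63*y^2)/(72*x^2*y^2 + 72*x*y^4 + 84*x*y + 18*y^6 + 18*y^4 + 42*y^3 + 29)

E = 1 + 4*y^4; F = (14/3)*y^2 + 8*x*y^3 + 4*y^5; G = 58/9 + (56/3)*x*y + (28/3)*y^3 + 16*x^2*y^2 + 16*x*y^4 + 4*y^6
Gamma^k_ij = (1/2) g^{kl} (d_i g_jl + d_j g_il - d_l g_ij), with g^inv = (1/(EG-F^2)) [[G, -F], [-F, E]]
first partials: E_x = 0, E_y = 16*y^3, F_x = 8*y^3, F_y = (28/3)*y + 24*x*y^2 + 20*y^4, G_x = (56/3)*y + 32*x*y^2 + 16*y^4, G_y = (56/3)*x + 28*y^2 + 32*x^2*y + 64*x*y^3 + 24*y^5
D = EG - F^2 = 58/9 + (56/3)*x*y + (28/3)*y^3 + 4*y^4 + 16*x^2*y^2 + 16*x*y^4 + 4*y^6
expanded: Gamma^x_xx = (G E_x - 2F F_x + F E_y)/(2D), Gamma^x_xy = (G E_y - F G_x)/(2D), Gamma^x_yy = (2G F_y - G G_x - F G_y)/(2D), Gamma^y_xx = (2E F_x - E E_y - F E_x)/(2D), Gamma^y_xy = (E G_x - F E_y)/(2D), Gamma^y_yy = (E G_y - 2F F_y + F G_x)/(2D); substitute and cancel common factors


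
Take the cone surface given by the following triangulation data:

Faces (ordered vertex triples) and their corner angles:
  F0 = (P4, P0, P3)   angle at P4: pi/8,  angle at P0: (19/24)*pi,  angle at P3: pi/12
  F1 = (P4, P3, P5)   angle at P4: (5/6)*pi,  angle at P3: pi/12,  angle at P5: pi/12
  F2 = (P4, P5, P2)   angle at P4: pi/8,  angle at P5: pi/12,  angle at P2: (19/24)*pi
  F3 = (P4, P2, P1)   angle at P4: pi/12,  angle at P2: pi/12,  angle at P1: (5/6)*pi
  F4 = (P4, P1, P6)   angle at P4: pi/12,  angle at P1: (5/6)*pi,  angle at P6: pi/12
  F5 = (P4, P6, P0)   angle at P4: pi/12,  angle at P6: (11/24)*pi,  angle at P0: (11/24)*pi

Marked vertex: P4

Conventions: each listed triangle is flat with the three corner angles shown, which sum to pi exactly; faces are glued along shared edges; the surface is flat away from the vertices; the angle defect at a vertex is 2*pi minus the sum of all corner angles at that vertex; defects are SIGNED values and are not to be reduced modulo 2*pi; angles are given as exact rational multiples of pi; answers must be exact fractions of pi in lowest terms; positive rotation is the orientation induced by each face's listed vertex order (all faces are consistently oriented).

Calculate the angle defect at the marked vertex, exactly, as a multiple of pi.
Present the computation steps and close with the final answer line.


Sum of corner angles at P4: (4/3)*pi
defect = 2*pi - (4/3)*pi

Answer: defect(P4) = (2/3)*pi


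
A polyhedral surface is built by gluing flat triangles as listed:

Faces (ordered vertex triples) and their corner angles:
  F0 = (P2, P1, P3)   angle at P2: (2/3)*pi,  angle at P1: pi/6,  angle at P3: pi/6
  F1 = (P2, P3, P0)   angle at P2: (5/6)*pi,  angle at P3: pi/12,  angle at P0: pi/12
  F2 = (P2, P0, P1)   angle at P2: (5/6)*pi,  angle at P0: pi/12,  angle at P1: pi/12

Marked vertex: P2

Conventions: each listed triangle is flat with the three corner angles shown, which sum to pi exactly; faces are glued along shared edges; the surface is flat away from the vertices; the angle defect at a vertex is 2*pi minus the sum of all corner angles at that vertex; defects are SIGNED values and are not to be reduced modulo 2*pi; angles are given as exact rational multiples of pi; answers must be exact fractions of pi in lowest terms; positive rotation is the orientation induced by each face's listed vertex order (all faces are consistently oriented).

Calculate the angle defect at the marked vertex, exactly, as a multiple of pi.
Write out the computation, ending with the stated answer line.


Sum of corner angles at P2: (7/3)*pi
defect = 2*pi - (7/3)*pi

Answer: defect(P2) = -pi/3


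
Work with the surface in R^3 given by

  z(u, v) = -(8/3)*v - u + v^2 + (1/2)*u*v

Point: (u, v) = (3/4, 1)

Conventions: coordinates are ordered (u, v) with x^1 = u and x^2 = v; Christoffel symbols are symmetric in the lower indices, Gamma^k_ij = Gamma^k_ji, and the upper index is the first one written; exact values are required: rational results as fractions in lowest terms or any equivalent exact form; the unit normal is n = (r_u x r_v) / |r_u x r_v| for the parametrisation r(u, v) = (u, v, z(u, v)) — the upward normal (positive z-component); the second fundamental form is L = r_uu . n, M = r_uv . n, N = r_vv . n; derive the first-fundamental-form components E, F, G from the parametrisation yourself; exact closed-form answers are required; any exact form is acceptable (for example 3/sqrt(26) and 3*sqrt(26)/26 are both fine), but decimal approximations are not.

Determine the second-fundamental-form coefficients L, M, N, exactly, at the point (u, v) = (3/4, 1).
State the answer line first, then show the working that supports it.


Answer: L = 0, M = 12*sqrt(769)/769, N = 48*sqrt(769)/769

z_u = -1/2, z_v = -7/24, z_uu = 0, z_uv = 1/2, z_vv = 2
E = 5/4, F = 7/48, G = 625/576; answer radicand W^2 = 769/576
unnormalised second-form numerators: l = 0, m = 1/2, n = 2; L = l/sqrt(769/576), and similarly M = m/sqrt(W^2), N = n/sqrt(W^2)


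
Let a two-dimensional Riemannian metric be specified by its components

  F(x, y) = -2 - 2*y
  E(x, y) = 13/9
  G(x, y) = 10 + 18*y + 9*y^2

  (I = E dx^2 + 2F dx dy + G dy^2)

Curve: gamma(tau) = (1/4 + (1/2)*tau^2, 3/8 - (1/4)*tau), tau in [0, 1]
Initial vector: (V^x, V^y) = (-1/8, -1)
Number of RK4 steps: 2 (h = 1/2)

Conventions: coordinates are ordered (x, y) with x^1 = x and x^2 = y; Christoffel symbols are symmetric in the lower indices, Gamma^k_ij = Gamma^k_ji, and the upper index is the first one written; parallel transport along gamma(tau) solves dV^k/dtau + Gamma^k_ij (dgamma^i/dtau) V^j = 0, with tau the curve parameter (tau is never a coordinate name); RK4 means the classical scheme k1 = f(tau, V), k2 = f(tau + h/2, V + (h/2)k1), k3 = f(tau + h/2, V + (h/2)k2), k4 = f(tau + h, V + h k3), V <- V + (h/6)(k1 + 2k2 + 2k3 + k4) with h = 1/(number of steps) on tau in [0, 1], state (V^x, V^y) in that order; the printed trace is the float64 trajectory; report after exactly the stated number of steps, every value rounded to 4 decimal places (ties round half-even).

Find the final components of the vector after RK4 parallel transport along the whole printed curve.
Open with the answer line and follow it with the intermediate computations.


Answer: V^x = -0.0892, V^y = -1.1993

gamma'(tau) = (tau, -1/4); f(tau, V)^k = -Gamma^k_ij(gamma(tau)) gamma'^i(tau) V^j; h = 1/2; intermediate values shown to 6 dp
curve data and Christoffel symbols at the stage parameters:
  tau = 0.000000: gamma = (0.250000, 0.375000), gamma' = (0.000000, -0.250000); Gamma_xxx = 0.000000, Gamma_xxy = 0.000000, Gamma_xyy = -0.108342, Gamma_yxx = 0.000000, Gamma_yxy = 0.000000, Gamma_yyy = 0.670366
  tau = 0.250000: gamma = (0.281250, 0.312500), gamma' = (0.250000, -0.250000); Gamma_xxx = 0.000000, Gamma_xxy = 0.000000, Gamma_xyy = -0.118006, Gamma_yxx = 0.000000, Gamma_yxy = 0.000000, Gamma_yyy = 0.696970
  tau = 0.500000: gamma = (0.375000, 0.250000), gamma' = (0.500000, -0.250000); Gamma_xxx = 0.000000, Gamma_xxy = 0.000000, Gamma_xyy = -0.128974, Gamma_yxx = 0.000000, Gamma_yxy = 0.000000, Gamma_yyy = 0.725481
  tau = 0.750000: gamma = (0.531250, 0.187500), gamma' = (0.750000, -0.250000); Gamma_xxx = 0.000000, Gamma_xxy = 0.000000, Gamma_xyy = -0.141484, Gamma_yxx = 0.000000, Gamma_yxy = 0.000000, Gamma_yyy = 0.756056
  tau = 1.000000: gamma = (0.750000, 0.125000), gamma' = (1.000000, -0.250000); Gamma_xxx = 0.000000, Gamma_xxy = 0.000000, Gamma_xyy = -0.155823, Gamma_yxx = 0.000000, Gamma_yxy = 0.000000, Gamma_yyy = 0.788854
step 0: V^x = -0.1250, V^y = -1.0000
step 1: k1 = (0.027085, -0.167591), k2 = (0.030737, -0.181543), k3 = (0.030840, -0.182151), k4 = (0.035180, -0.197889); V <- V + (h/6)(k1 + 2k2 + 2k3 + k4): V^x = -0.1095, V^y = -1.0911
step 2: k1 = (0.035180, -0.197888), k2 = (0.040342, -0.215579), k3 = (0.040499, -0.216415), k4 = (0.046719, -0.236514); V <- V + (h/6)(k1 + 2k2 + 2k3 + k4): V^x = -0.0892, V^y = -1.1993


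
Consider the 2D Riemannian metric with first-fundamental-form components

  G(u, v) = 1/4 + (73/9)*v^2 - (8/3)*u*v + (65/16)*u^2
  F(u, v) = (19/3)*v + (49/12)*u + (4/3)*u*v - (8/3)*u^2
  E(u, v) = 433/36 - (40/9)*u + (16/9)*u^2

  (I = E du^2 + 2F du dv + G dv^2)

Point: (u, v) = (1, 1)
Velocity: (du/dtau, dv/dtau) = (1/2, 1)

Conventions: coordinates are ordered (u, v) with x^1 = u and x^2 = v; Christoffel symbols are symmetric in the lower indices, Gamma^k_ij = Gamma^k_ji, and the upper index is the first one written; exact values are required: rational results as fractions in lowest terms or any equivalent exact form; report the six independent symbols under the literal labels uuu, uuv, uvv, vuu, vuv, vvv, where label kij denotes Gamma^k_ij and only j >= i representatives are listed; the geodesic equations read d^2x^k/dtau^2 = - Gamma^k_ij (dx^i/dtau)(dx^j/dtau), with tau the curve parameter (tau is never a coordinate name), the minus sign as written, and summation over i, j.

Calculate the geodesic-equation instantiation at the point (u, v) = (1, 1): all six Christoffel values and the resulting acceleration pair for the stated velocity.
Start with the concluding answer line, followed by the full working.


Answer: Gamma_uuu = -26404/45769, Gamma_uuv = -128511/45769, Gamma_uvv = -277653/183076, Gamma_vuu = 24972/45769, Gamma_vuv = 132441/45769, Gamma_vvv = 96415/45769; accelerations (d^2u/dtau^2, d^2v/dtau^2) = (818101/183076, -235099/45769)

E = 337/36, F = 109/12, G = 1405/144 at the point
E_u = -8/9, E_v = 0, F_u = 1/12, F_v = 23/3, G_u = 131/24, G_v = 122/9
EG - F^2 = 45769/5184;  g^inv = (5184/45769) * [[1405/144, -109/12], [-109/12, 337/36]]
first-kind symbols [ij,l] = (1/2)(d_i g_jl + d_j g_il - d_l g_ij): [uu,u] = E_u/2 = -4/9, [uu,v] = F_u - E_v/2 = 1/12, [uv,u] = E_v/2 = 0, [uv,v] = G_u/2 = 131/48, [vv,u] = F_v - G_u/2 = 79/16, [vv,v] = G_v/2 = 61/9
Gamma^u_ij = (G*[ij,u] - F*[ij,v])/(EG - F^2), Gamma^v_ij = (E*[ij,v] - F*[ij,u])/(EG - F^2)
Gamma_uuu = -26404/45769, Gamma_uuv = -128511/45769, Gamma_uvv = -277653/183076, Gamma_vuu = 24972/45769, Gamma_vuv = 132441/45769, Gamma_vvv = 96415/45769
d^2u/dtau^2 = -(Gamma_uuu*(1/2)^2 + 2*Gamma_uuv*(1/2)*(1) + Gamma_uvv*(1)^2) = 818101/183076
d^2v/dtau^2 = -(Gamma_vuu*(1/2)^2 + 2*Gamma_vuv*(1/2)*(1) + Gamma_vvv*(1)^2) = -235099/45769


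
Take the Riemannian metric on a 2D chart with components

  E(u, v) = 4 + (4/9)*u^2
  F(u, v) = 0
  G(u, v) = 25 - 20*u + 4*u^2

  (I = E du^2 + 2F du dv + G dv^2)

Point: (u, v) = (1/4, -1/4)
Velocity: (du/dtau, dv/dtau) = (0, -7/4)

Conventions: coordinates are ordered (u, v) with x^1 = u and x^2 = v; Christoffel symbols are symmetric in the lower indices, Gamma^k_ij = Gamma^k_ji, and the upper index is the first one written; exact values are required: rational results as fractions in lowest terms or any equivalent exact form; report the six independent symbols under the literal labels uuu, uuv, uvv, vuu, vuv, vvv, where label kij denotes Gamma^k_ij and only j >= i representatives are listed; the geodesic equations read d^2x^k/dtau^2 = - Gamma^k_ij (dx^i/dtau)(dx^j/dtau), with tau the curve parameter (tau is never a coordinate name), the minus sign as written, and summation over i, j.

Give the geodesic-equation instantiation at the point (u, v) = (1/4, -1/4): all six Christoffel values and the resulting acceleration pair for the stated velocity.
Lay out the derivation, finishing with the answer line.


E = 145/36, F = 0, G = 81/4 at the point
E_u = 2/9, E_v = 0, F_u = 0, F_v = 0, G_u = -18, G_v = 0
EG - F^2 = 1305/16;  g^inv = (16/1305) * [[81/4, 0], [0, 145/36]]
first-kind symbols [ij,l] = (1/2)(d_i g_jl + d_j g_il - d_l g_ij): [uu,u] = E_u/2 = 1/9, [uu,v] = F_u - E_v/2 = 0, [uv,u] = E_v/2 = 0, [uv,v] = G_u/2 = -9, [vv,u] = F_v - G_u/2 = 9, [vv,v] = G_v/2 = 0
Gamma^u_ij = (G*[ij,u] - F*[ij,v])/(EG - F^2), Gamma^v_ij = (E*[ij,v] - F*[ij,u])/(EG - F^2)
Gamma_uuu = 4/145, Gamma_uuv = 0, Gamma_uvv = 324/145, Gamma_vuu = 0, Gamma_vuv = -4/9, Gamma_vvv = 0
d^2u/dtau^2 = -(Gamma_uuu*(0)^2 + 2*Gamma_uuv*(0)*(-7/4) + Gamma_uvv*(-7/4)^2) = -3969/580
d^2v/dtau^2 = -(Gamma_vuu*(0)^2 + 2*Gamma_vuv*(0)*(-7/4) + Gamma_vvv*(-7/4)^2) = 0

Answer: Gamma_uuu = 4/145, Gamma_uuv = 0, Gamma_uvv = 324/145, Gamma_vuu = 0, Gamma_vuv = -4/9, Gamma_vvv = 0; accelerations (d^2u/dtau^2, d^2v/dtau^2) = (-3969/580, 0)


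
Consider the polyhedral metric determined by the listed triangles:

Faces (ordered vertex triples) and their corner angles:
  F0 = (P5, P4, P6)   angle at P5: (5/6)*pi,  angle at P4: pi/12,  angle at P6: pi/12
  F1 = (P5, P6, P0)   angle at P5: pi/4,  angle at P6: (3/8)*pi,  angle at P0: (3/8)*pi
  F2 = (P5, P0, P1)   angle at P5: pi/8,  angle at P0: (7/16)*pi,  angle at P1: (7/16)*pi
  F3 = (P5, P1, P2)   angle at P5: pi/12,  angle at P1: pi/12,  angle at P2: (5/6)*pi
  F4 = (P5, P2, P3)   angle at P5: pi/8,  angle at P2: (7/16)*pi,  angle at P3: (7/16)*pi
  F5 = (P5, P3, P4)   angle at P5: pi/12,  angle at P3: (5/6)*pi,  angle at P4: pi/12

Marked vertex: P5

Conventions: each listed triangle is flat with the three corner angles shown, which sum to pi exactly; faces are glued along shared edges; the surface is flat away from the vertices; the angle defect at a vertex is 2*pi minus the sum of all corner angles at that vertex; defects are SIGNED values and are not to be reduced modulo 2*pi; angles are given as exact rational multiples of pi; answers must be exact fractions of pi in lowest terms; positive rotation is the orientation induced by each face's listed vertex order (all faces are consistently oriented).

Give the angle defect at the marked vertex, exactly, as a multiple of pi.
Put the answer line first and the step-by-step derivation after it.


Answer: defect(P5) = pi/2

Sum of corner angles at P5: (3/2)*pi
defect = 2*pi - (3/2)*pi


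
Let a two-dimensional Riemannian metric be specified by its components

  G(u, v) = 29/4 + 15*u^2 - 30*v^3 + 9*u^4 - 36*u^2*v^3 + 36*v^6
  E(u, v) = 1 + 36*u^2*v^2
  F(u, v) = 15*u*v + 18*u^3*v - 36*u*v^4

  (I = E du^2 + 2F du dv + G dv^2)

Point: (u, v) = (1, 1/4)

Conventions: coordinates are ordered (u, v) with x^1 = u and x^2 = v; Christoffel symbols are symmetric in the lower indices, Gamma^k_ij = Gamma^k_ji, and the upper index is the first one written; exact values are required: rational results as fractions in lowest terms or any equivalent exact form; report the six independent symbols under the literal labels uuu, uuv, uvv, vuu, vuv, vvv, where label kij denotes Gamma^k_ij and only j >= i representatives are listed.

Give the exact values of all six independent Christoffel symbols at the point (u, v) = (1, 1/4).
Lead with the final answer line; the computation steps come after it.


Answer: Gamma_uuu = 2304/33257, Gamma_uuv = 9216/33257, Gamma_uvv = -1728/33257, Gamma_vuu = 8304/33257, Gamma_vuv = 33216/33257, Gamma_vvv = -6228/33257

E = 13/4, F = 519/64, G = 30953/1024 at the point
E_u = 9/2, E_v = 18, F_u = 1095/64, F_v = 123/4, G_u = 519/8, G_v = -1557/128
EG - F^2 = 33257/1024;  g^inv = (1024/33257) * [[30953/1024, -519/64], [-519/64, 13/4]]
first-kind symbols [ij,l] = (1/2)(d_i g_jl + d_j g_il - d_l g_ij): [uu,u] = E_u/2 = 9/4, [uu,v] = F_u - E_v/2 = 519/64, [uv,u] = E_v/2 = 9, [uv,v] = G_u/2 = 519/16, [vv,u] = F_v - G_u/2 = -27/16, [vv,v] = G_v/2 = -1557/256
Gamma^u_ij = (G*[ij,u] - F*[ij,v])/(EG - F^2), Gamma^v_ij = (E*[ij,v] - F*[ij,u])/(EG - F^2)
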